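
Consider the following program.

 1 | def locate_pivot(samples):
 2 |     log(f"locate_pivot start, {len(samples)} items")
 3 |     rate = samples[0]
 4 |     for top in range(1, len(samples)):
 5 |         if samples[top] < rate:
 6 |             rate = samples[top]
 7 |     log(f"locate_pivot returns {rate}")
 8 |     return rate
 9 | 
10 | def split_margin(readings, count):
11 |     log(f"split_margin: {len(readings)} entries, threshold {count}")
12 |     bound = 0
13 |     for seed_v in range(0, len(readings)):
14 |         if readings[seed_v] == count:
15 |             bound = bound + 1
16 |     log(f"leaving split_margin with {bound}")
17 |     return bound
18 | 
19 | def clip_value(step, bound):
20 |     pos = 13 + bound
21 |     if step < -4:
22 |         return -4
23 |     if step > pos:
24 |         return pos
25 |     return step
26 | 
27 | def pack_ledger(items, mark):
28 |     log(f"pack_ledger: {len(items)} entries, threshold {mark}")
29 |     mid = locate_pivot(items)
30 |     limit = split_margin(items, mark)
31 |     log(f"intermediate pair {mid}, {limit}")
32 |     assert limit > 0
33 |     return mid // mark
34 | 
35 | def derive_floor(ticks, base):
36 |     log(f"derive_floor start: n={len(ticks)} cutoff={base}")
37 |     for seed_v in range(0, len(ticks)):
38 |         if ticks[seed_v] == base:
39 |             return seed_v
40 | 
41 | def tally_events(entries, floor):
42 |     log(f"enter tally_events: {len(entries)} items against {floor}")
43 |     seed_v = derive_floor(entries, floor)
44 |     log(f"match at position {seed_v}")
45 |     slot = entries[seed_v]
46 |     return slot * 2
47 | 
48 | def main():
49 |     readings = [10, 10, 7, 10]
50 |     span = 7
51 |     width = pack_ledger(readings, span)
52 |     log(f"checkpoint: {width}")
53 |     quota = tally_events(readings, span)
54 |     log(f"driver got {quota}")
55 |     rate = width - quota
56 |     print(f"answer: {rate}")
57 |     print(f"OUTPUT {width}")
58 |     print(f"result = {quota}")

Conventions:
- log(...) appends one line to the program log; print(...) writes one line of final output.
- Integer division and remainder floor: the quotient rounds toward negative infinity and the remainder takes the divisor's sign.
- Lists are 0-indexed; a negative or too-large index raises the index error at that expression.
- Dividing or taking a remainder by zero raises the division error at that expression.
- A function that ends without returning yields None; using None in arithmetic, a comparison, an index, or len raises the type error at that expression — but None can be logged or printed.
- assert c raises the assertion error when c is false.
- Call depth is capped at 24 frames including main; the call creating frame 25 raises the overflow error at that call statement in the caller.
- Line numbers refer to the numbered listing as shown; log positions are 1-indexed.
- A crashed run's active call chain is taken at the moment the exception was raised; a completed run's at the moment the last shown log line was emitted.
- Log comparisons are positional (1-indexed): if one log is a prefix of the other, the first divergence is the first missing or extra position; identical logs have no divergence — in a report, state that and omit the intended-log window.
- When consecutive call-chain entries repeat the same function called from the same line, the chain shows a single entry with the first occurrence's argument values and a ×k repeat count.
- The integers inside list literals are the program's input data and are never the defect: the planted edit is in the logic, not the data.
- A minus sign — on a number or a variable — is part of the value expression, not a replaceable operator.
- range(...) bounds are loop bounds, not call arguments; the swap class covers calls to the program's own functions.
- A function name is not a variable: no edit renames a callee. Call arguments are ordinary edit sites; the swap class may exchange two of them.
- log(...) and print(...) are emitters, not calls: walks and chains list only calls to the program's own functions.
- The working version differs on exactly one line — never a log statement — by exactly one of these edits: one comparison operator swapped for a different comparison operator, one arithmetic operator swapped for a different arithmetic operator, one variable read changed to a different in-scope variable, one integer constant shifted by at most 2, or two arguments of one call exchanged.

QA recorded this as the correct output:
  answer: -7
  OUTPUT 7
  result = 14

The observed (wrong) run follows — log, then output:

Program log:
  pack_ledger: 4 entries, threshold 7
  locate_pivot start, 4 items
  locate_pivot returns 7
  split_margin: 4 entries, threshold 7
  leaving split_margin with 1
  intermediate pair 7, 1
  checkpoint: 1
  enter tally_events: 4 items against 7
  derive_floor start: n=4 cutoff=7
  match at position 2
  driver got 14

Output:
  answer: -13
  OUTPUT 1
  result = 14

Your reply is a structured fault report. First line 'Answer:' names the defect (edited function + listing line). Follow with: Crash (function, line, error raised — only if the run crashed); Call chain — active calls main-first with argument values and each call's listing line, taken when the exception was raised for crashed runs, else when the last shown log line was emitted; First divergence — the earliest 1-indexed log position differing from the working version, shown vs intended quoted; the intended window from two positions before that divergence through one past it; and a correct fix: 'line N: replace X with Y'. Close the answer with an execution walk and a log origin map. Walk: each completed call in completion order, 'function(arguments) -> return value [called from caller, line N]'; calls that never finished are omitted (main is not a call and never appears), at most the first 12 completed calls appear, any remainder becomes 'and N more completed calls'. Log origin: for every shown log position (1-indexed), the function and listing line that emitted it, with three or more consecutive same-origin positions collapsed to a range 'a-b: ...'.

Answer: the defect is in pack_ledger at line 33.
Key observation: Position 7 is the first bad log line: 'checkpoint: 1' should read 'checkpoint: 7'.
Call chain: main.
First divergence: at position 7 the run shows 'checkpoint: 1' where the working version logs 'checkpoint: 7'.
Intended log window:
  5: leaving split_margin with 1
  6: intermediate pair 7, 1
  7: checkpoint: 7
  8: enter tally_events: 4 items against 7
Execution walk:
  locate_pivot([10, 10, 7, 10]) -> 7  [called from pack_ledger, line 29]
  split_margin([10, 10, 7, 10], 7) -> 1  [called from pack_ledger, line 30]
  pack_ledger([10, 10, 7, 10], 7) -> 1  [called from main, line 51]
  derive_floor([10, 10, 7, 10], 7) -> 2  [called from tally_events, line 43]
  tally_events([10, 10, 7, 10], 7) -> 14  [called from main, line 53]
Origin of each log line:
  1 — pack_ledger, line 28
  2 — locate_pivot, line 2
  3 — locate_pivot, line 7
  4 — split_margin, line 11
  5 — split_margin, line 16
  6 — pack_ledger, line 31
  7 — main, line 52
  8 — tally_events, line 42
  9 — derive_floor, line 36
  10 — tally_events, line 44
  11 — main, line 54
A correct fix: line 33: replace `mark` with `limit`.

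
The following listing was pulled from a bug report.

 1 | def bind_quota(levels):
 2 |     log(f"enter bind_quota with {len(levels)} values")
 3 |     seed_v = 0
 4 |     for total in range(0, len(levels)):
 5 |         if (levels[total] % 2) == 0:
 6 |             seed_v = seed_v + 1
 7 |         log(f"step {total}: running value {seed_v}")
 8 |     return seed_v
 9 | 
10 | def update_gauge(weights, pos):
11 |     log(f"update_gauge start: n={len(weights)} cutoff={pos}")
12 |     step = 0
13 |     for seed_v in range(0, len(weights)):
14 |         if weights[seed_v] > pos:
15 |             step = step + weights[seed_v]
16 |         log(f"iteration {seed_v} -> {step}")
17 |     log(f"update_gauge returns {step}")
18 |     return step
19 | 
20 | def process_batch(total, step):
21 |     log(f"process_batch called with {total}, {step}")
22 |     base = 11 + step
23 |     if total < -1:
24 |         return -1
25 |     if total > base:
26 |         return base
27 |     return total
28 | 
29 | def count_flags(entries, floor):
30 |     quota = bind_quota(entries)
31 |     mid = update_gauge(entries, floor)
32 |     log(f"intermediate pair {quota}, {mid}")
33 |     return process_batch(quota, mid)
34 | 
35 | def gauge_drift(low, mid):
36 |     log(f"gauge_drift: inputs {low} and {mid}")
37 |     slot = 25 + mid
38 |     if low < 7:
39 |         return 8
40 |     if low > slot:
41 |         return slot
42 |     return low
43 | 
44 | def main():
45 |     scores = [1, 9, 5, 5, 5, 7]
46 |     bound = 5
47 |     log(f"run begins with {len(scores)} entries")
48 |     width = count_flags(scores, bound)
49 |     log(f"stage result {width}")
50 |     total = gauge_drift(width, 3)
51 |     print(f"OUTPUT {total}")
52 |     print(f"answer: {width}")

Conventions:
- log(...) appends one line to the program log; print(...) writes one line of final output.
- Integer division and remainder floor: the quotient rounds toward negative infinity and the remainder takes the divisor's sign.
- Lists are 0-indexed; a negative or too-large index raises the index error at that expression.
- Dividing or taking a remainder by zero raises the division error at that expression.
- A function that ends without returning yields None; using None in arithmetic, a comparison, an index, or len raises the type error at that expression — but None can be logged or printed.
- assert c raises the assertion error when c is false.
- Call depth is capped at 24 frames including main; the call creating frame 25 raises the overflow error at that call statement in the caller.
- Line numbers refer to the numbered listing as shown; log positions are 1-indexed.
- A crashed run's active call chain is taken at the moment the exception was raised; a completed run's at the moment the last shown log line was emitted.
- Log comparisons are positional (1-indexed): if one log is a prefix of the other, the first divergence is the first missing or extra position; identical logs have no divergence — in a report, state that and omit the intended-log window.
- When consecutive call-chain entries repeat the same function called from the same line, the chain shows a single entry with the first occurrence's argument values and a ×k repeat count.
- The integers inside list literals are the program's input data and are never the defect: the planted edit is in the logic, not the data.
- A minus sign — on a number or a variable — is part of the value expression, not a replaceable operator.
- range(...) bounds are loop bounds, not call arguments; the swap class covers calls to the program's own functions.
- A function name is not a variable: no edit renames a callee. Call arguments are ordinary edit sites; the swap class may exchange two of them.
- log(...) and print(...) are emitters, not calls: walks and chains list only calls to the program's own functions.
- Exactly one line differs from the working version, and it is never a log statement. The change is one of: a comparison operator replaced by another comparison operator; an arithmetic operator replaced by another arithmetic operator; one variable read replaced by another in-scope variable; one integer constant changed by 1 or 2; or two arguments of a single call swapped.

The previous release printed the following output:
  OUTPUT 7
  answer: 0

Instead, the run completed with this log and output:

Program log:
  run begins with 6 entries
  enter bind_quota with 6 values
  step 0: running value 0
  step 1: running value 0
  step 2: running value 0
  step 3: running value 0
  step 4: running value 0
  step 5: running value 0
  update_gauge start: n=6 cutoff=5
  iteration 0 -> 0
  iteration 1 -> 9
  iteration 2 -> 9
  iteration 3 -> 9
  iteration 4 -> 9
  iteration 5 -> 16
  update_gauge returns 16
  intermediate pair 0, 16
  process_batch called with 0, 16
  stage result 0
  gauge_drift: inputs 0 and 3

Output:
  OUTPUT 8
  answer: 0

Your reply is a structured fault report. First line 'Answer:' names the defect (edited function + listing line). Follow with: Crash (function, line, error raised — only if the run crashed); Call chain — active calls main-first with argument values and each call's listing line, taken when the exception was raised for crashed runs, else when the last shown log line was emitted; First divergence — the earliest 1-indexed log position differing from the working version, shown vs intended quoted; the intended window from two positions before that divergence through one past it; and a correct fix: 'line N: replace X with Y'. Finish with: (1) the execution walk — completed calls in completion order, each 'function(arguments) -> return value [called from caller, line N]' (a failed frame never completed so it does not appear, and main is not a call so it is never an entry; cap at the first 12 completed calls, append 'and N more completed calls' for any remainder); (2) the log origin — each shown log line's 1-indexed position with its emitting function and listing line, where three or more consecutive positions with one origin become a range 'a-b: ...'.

Answer: the defect is in gauge_drift at line 39.
Key fact: Log streams are identical — the defect surfaces only in the printed output.
Call chain: main -> gauge_drift(0, 3) (called at line 50).
First divergence: none — the logs agree in full.
Execution walk:
  bind_quota([1, 9, 5, 5, 5, 7]) -> 0  [called from count_flags, line 30]
  update_gauge([1, 9, 5, 5, 5, 7], 5) -> 16  [called from count_flags, line 31]
  process_batch(0, 16) -> 0  [called from count_flags, line 33]
  count_flags([1, 9, 5, 5, 5, 7], 5) -> 0  [called from main, line 48]
  gauge_drift(0, 3) -> 8  [called from main, line 50]
Log line origins:
  1: emitted by main (line 47)
  2: emitted by bind_quota (line 2)
  3-8: emitted by bind_quota (line 7)
  9: emitted by update_gauge (line 11)
  10-15: emitted by update_gauge (line 16)
  16: emitted by update_gauge (line 17)
  17: emitted by count_flags (line 32)
  18: emitted by process_batch (line 21)
  19: emitted by main (line 49)
  20: emitted by gauge_drift (line 36)
A correct fix: line 39: replace `8` with `7`.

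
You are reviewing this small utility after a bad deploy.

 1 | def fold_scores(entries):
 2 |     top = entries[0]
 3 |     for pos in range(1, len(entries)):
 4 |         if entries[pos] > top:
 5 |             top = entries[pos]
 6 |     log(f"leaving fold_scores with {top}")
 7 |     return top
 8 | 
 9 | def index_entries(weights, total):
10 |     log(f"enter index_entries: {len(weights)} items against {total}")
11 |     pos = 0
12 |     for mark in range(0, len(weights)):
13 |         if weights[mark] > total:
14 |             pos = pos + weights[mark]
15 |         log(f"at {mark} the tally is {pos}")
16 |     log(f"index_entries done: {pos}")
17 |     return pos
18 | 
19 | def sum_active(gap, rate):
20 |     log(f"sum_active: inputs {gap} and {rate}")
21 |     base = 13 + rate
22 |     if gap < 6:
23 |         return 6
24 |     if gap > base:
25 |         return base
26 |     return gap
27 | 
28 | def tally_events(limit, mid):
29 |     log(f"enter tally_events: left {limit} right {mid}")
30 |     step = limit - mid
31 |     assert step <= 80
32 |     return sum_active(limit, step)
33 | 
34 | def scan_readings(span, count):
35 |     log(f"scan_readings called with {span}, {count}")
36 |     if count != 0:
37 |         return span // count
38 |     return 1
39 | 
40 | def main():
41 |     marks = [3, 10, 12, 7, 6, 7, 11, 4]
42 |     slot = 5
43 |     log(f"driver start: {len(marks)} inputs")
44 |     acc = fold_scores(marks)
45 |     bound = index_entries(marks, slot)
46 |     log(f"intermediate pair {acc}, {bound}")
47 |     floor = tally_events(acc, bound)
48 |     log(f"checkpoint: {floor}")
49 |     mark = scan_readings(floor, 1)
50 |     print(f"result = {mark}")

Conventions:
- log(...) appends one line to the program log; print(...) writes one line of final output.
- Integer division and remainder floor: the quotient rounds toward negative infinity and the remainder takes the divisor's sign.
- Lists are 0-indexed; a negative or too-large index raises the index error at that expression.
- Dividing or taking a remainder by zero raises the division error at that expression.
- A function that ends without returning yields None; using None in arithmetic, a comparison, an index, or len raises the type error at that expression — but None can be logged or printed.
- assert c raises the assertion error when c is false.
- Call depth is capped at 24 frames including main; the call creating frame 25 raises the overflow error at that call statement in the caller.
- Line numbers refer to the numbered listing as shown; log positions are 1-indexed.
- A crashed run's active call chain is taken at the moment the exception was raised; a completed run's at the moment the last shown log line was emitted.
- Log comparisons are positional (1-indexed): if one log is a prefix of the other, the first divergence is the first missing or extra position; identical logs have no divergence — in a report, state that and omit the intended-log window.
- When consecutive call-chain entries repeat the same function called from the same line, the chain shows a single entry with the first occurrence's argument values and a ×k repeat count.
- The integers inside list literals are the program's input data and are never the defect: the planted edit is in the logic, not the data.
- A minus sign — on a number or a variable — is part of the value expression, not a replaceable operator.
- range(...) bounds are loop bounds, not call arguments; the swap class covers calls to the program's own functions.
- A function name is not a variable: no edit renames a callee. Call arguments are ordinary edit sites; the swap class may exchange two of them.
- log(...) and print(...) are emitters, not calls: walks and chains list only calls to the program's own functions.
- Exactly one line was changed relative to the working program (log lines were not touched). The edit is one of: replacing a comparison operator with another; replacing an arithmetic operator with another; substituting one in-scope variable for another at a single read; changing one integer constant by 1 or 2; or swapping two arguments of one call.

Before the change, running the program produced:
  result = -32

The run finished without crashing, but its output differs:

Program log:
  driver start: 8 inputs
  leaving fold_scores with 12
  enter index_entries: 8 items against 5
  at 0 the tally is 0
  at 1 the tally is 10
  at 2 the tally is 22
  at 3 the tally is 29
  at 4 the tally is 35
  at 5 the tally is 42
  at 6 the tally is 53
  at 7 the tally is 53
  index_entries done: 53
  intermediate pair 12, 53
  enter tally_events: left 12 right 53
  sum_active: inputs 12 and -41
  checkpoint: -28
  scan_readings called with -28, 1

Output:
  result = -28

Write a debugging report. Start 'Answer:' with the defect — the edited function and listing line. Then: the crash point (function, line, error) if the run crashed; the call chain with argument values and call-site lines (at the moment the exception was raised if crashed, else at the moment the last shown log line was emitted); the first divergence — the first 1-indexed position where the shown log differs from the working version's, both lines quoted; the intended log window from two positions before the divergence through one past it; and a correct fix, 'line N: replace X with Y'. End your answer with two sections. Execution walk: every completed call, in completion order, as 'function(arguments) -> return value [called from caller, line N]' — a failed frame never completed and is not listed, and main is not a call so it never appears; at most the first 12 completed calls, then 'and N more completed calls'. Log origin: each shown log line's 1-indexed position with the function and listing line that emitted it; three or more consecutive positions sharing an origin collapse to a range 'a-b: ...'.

Answer: the defect is in main at line 42.
The tell: Log line 3 is where behavior first shows: 'enter index_entries: 8 items against 5' appears instead of 'enter index_entries: 8 items against 3'.
Call chain: main -> scan_readings(-28, 1) (called at line 49).
First divergence: at position 3 the run shows 'enter index_entries: 8 items against 5' where the working version logs 'enter index_entries: 8 items against 3'.
Intended log window:
  1: driver start: 8 inputs
  2: leaving fold_scores with 12
  3: enter index_entries: 8 items against 3
  4: at 0 the tally is 0
Execution walk:
  fold_scores([3, 10, 12, 7, 6, 7, 11, 4]) -> 12  [called from main, line 44]
  index_entries([3, 10, 12, 7, 6, 7, 11, 4], 5) -> 53  [called from main, line 45]
  sum_active(12, -41) -> -28  [called from tally_events, line 32]
  tally_events(12, 53) -> -28  [called from main, line 47]
  scan_readings(-28, 1) -> -28  [called from main, line 49]
Origin of each log line:
  1: from main, line 43
  2: from fold_scores, line 6
  3: from index_entries, line 10
  4-11: from index_entries, line 15
  12: from index_entries, line 16
  13: from main, line 46
  14: from tally_events, line 29
  15: from sum_active, line 20
  16: from main, line 48
  17: from scan_readings, line 35
A correct fix: line 42: replace `5` with `3`.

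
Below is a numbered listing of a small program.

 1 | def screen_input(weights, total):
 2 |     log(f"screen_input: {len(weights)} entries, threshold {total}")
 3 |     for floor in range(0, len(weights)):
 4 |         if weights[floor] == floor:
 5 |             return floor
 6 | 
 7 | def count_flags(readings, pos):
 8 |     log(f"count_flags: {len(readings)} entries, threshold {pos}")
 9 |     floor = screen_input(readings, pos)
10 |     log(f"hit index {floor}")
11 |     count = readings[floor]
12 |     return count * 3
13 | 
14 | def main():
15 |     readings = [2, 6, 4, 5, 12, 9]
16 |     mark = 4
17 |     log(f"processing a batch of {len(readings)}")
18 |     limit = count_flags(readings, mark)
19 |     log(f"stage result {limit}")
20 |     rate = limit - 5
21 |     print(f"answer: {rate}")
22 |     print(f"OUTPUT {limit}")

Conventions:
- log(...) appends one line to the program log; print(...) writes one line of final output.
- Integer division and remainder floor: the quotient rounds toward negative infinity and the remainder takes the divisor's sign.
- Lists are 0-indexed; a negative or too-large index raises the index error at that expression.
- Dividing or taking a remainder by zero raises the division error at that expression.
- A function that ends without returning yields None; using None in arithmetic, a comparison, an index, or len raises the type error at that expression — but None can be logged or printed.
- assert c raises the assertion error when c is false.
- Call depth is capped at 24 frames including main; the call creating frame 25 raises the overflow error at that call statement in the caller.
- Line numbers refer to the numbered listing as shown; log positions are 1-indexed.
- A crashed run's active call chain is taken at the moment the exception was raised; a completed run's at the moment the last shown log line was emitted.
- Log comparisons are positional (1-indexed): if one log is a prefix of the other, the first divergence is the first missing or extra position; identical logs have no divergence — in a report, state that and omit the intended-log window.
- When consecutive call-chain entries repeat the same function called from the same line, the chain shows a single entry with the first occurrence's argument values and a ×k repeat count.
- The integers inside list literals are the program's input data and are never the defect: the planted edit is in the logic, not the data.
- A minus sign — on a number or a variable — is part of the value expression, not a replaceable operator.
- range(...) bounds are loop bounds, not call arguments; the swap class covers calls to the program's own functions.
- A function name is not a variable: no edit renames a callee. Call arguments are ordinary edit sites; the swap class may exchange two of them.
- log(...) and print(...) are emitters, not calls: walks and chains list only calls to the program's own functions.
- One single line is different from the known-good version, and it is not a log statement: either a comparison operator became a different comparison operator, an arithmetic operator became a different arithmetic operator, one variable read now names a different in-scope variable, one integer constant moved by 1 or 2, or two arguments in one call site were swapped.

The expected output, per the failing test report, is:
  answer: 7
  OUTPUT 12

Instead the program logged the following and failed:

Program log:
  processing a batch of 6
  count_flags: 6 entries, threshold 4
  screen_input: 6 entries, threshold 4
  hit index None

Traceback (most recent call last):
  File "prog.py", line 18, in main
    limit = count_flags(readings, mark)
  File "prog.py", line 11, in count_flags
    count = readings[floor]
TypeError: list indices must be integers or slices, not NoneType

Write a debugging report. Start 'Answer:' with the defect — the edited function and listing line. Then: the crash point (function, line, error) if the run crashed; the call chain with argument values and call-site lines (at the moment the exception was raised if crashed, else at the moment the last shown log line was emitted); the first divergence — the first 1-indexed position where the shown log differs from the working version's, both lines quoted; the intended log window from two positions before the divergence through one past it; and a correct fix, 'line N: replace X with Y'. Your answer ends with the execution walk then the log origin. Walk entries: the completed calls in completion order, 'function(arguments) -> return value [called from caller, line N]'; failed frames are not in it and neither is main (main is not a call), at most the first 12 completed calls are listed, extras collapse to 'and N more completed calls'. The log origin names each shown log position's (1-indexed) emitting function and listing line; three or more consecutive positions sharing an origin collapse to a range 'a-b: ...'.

Answer: the defect is in screen_input at line 4.
Key observation: Position 4 is the first bad log line: 'hit index None' should read 'hit index 2'.
Crash: count_flags, line 11, TypeError.
Call chain: main -> count_flags([2, 6, 4, 5, 12, 9], 4) (called at line 18).
First divergence: position 4; shown 'hit index None' vs intended 'hit index 2'.
Intended log window:
  2: count_flags: 6 entries, threshold 4
  3: screen_input: 6 entries, threshold 4
  4: hit index 2
  5: stage result 12
Execution walk:
  screen_input([2, 6, 4, 5, 12, 9], 4) -> None  [called from count_flags, line 9]
Log origin:
  1: from main, line 17
  2: from count_flags, line 8
  3: from screen_input, line 2
  4: from count_flags, line 10
A correct fix: line 4: replace `weights[floor] == floor` with `weights[floor] == total`.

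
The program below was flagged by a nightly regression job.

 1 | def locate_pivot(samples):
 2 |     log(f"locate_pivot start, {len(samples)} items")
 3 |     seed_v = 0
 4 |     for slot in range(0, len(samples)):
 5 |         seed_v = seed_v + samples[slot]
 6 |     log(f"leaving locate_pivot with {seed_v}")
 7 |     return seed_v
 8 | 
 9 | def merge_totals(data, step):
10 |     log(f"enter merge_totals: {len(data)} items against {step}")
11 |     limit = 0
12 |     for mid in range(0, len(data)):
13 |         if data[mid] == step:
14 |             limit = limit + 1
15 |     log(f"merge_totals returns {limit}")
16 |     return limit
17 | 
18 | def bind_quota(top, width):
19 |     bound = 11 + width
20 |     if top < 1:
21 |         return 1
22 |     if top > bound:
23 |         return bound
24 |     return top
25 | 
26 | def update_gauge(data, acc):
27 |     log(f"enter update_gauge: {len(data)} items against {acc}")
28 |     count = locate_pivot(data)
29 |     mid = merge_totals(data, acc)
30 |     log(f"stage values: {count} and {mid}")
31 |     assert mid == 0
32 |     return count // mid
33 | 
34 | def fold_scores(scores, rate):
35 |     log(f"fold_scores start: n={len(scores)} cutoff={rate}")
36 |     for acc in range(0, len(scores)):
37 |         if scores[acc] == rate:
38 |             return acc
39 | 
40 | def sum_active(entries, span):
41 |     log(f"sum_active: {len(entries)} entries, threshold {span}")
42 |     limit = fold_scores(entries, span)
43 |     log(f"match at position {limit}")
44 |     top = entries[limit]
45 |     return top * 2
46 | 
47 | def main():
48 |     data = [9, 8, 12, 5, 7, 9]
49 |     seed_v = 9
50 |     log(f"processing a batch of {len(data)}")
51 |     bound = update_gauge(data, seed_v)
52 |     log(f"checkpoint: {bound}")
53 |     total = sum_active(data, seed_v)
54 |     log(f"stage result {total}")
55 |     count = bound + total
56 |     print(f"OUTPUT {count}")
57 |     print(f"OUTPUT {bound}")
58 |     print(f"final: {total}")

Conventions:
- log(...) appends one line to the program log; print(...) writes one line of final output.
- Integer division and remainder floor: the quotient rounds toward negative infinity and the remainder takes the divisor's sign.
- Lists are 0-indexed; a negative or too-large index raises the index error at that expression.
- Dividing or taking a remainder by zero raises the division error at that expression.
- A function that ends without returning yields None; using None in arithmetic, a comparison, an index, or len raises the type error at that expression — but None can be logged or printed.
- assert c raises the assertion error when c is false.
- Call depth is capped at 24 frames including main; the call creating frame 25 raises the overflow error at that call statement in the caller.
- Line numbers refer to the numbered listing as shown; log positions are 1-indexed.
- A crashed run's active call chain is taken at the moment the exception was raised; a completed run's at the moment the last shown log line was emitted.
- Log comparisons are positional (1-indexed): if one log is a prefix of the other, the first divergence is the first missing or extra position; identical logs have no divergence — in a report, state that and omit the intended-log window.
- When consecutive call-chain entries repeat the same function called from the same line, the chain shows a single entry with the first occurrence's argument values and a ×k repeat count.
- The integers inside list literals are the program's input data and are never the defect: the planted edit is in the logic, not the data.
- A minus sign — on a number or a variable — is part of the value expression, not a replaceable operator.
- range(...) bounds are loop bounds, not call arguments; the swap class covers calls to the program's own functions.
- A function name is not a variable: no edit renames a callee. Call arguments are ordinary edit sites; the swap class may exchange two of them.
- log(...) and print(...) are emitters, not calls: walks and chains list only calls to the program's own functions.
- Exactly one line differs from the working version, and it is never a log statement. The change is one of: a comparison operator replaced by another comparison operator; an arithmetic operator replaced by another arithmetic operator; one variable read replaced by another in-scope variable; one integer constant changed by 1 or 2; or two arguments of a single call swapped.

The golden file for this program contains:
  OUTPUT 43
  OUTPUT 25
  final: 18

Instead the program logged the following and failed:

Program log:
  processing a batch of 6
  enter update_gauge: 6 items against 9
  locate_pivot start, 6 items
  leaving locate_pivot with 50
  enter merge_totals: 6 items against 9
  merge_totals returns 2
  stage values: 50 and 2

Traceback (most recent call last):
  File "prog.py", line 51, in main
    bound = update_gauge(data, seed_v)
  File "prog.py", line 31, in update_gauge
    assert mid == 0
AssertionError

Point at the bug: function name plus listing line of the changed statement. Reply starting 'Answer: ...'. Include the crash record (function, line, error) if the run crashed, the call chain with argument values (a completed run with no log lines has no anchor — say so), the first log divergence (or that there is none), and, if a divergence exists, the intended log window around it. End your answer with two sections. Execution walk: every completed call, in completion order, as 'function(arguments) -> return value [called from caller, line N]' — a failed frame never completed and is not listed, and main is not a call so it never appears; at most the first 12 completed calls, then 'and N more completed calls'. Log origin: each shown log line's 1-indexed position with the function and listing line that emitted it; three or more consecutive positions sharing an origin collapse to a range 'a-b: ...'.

Answer: the defect is in update_gauge at line 31.
Core observation: The faulty run's log stops after 7 lines; the working version's next line would be 'checkpoint: 25'.
Crash: update_gauge, line 31, AssertionError.
Call chain: main -> update_gauge([9, 8, 12, 5, 7, 9], 9) (called at line 51).
First divergence: position 8; the shown log stops at 7 lines while the working version next logs 'checkpoint: 25'.
Intended log window:
  6: merge_totals returns 2
  7: stage values: 50 and 2
  8: checkpoint: 25
  9: sum_active: 6 entries, threshold 9
Execution walk:
  locate_pivot([9, 8, 12, 5, 7, 9]) -> 50  [called from update_gauge, line 28]
  merge_totals([9, 8, 12, 5, 7, 9], 9) -> 2  [called from update_gauge, line 29]
Log origin:
  1 — main, line 50
  2 — update_gauge, line 27
  3 — locate_pivot, line 2
  4 — locate_pivot, line 6
  5 — merge_totals, line 10
  6 — merge_totals, line 15
  7 — update_gauge, line 30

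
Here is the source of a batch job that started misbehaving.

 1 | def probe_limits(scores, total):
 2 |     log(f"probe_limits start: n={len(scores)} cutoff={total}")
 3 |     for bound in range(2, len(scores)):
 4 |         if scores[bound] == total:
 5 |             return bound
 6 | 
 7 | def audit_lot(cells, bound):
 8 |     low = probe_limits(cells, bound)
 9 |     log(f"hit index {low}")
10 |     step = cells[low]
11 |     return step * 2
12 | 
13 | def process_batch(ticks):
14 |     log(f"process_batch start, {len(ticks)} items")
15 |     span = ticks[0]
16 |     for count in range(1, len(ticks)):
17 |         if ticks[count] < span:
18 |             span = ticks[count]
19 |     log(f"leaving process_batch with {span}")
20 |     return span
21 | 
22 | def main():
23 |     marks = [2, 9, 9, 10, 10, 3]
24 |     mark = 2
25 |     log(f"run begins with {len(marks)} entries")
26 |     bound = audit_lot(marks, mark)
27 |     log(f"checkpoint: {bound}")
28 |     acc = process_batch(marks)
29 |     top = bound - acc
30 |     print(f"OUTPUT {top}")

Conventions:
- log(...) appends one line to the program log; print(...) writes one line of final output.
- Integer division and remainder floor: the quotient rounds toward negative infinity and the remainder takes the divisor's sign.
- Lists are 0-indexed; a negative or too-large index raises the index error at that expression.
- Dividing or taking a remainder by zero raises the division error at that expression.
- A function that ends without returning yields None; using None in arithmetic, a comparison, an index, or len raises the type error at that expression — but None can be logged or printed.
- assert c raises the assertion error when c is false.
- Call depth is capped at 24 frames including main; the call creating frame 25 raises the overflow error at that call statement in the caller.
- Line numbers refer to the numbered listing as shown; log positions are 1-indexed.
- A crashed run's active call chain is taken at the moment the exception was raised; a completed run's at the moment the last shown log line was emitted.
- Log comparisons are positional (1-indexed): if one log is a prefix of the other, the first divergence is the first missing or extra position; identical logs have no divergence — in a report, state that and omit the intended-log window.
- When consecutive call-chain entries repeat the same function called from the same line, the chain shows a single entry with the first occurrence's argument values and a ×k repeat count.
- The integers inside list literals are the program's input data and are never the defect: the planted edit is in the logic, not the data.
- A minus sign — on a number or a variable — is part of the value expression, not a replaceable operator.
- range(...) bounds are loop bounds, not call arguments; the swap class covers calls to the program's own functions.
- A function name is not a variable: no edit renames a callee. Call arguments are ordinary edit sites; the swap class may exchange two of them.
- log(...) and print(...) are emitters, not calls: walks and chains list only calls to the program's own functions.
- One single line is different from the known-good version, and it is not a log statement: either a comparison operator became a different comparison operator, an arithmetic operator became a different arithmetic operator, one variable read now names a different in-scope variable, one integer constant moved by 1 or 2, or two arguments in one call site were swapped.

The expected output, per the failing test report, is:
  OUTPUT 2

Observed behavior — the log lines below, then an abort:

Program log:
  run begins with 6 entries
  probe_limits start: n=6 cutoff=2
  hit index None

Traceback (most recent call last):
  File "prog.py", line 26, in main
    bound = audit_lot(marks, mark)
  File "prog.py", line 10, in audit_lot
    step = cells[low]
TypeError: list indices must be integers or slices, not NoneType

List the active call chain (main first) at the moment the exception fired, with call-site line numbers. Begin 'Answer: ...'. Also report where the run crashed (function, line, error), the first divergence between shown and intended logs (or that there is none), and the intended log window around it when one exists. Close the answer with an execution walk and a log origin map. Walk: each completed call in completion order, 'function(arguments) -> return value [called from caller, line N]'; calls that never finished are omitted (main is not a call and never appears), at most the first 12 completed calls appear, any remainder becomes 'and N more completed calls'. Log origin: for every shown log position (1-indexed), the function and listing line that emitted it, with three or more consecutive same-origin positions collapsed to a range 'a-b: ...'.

Answer: main -> audit_lot (called at line 26).
Key fact: The log first diverges at position 3: the faulty run prints 'hit index None' where the working version prints 'hit index 0'.
Crash: audit_lot, line 10, TypeError.
First divergence: position 3 — shown 'hit index None', intended 'hit index 0'.
Intended log window:
  1: run begins with 6 entries
  2: probe_limits start: n=6 cutoff=2
  3: hit index 0
  4: checkpoint: 4
Execution walk:
  probe_limits([2, 9, 9, 10, 10, 3], 2) -> None  [called from audit_lot, line 8]
Log origins:
  1 — main, line 25
  2 — probe_limits, line 2
  3 — audit_lot, line 9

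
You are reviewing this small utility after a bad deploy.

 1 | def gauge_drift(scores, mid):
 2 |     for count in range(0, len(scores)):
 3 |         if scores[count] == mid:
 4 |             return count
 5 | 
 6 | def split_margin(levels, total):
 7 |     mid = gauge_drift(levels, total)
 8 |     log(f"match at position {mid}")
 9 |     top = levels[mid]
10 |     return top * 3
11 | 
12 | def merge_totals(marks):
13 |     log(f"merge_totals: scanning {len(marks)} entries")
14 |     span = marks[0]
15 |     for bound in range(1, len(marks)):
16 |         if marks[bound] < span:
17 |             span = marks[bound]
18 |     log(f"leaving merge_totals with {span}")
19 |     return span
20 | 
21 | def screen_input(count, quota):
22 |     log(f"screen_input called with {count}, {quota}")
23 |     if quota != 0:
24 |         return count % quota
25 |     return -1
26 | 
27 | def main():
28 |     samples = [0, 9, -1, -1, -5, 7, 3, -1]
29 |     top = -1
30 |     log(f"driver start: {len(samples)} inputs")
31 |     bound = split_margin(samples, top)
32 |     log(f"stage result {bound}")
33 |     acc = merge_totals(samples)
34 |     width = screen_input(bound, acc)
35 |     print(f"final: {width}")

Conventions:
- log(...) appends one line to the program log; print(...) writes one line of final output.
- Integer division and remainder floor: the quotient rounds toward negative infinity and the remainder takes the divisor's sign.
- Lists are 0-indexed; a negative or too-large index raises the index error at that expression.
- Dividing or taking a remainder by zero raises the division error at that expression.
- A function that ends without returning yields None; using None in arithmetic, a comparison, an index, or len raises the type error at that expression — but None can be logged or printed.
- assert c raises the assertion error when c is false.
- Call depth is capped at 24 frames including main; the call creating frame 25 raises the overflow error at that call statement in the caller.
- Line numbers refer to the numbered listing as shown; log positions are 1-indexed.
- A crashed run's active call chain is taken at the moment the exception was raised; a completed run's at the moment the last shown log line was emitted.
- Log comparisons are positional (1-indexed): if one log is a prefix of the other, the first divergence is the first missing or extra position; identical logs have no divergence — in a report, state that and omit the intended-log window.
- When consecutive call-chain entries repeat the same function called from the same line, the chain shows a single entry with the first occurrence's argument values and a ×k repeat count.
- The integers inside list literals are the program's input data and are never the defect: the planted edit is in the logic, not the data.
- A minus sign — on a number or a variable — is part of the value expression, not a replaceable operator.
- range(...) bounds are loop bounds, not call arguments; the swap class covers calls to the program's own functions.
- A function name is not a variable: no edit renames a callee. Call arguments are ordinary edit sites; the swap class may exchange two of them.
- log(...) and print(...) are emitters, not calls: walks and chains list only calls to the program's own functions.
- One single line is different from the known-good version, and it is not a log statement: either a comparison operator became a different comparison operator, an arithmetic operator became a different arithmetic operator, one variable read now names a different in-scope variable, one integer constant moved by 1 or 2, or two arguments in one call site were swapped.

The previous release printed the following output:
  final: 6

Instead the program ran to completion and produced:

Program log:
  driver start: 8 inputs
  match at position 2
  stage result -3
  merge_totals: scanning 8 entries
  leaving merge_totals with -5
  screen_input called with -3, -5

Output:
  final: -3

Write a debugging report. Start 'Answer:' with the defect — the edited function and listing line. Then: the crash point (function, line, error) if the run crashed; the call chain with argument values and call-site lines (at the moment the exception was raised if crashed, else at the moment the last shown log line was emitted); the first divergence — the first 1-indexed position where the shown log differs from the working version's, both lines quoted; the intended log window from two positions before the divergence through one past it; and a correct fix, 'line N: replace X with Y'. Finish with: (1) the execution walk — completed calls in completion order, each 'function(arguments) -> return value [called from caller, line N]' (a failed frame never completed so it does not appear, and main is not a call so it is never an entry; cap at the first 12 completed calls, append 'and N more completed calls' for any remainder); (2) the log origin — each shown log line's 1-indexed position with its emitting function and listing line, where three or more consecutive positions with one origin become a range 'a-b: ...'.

Answer: the defect is in merge_totals at line 16.
The tell: Log line 5 is where behavior first shows: 'leaving merge_totals with -5' appears instead of 'leaving merge_totals with 9'.
Call chain: main -> screen_input(-3, -5) (called at line 34).
First divergence: position 5 — shown 'leaving merge_totals with -5', intended 'leaving merge_totals with 9'.
Intended log window:
  3: stage result -3
  4: merge_totals: scanning 8 entries
  5: leaving merge_totals with 9
  6: screen_input called with -3, 9
Execution walk:
  gauge_drift([0, 9, -1, -1, -5, 7, 3, -1], -1) -> 2  [called from split_margin, line 7]
  split_margin([0, 9, -1, -1, -5, 7, 3, -1], -1) -> -3  [called from main, line 31]
  merge_totals([0, 9, -1, -1, -5, 7, 3, -1]) -> -5  [called from main, line 33]
  screen_input(-3, -5) -> -3  [called from main, line 34]
Origin of each log line:
  1: from main, line 30
  2: from split_margin, line 8
  3: from main, line 32
  4: from merge_totals, line 13
  5: from merge_totals, line 18
  6: from screen_input, line 22
A correct fix: line 16: replace `<` with `>`.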